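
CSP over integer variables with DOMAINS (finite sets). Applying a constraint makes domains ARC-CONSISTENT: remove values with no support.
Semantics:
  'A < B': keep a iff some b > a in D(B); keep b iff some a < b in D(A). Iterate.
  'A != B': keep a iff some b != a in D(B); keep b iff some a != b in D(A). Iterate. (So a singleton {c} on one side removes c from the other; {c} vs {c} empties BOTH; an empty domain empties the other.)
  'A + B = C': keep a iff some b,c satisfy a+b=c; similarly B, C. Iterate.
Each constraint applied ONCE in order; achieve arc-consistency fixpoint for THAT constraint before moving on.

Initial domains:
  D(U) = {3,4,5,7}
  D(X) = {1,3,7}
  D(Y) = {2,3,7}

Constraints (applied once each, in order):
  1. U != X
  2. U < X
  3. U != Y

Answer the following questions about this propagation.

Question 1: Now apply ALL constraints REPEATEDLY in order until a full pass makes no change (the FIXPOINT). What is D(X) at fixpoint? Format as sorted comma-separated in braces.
pass 0 (initial): D(X)={1,3,7}
pass 1: U {3,4,5,7}->{3,4,5}; X {1,3,7}->{7}
pass 2: no change
Fixpoint after 2 passes: D(X) = {7}

Answer: {7}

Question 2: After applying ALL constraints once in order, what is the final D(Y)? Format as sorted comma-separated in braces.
Constraint 1 (U != X) on D(U)={3,4,5,7} D(X)={1,3,7}: no change
Constraint 2 (U < X) on D(U)={3,4,5,7} D(X)={1,3,7}: U {3,4,5,7}->{3,4,5}; X {1,3,7}->{7}
Constraint 3 (U != Y) on D(U)={3,4,5} D(Y)={2,3,7}: no change
So after all 3 constraints: D(Y) = {2,3,7}

Answer: {2,3,7}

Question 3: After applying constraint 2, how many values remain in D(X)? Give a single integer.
Answer: 1

Derivation:
Constraint 1 (U != X) on D(U)={3,4,5,7} D(X)={1,3,7}: no change
Constraint 2 (U < X) on D(U)={3,4,5,7} D(X)={1,3,7}: U {3,4,5,7}->{3,4,5}; X {1,3,7}->{7}
So after constraint 2: D(X)={7}, size = 1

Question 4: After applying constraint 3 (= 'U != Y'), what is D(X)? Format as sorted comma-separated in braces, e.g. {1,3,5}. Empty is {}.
Constraint 1 (U != X) on D(U)={3,4,5,7} D(X)={1,3,7}: no change
Constraint 2 (U < X) on D(U)={3,4,5,7} D(X)={1,3,7}: U {3,4,5,7}->{3,4,5}; X {1,3,7}->{7}
Constraint 3 (U != Y) on D(U)={3,4,5} D(Y)={2,3,7}: no change
So after constraint 3: D(X) = {7}

Answer: {7}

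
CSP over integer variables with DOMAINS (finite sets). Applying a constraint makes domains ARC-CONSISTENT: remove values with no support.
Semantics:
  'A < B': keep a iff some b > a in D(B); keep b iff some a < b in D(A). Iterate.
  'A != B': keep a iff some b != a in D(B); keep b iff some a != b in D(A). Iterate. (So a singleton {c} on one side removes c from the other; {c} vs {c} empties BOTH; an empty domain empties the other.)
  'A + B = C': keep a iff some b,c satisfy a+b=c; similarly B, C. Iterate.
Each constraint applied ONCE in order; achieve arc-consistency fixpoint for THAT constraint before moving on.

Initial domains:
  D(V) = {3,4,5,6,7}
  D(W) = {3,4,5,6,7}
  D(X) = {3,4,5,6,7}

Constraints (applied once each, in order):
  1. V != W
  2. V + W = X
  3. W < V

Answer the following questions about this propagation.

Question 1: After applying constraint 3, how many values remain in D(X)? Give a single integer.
Answer: 2

Derivation:
Constraint 1 (V != W) on D(V)={3,4,5,6,7} D(W)={3,4,5,6,7}: no change
Constraint 2 (V + W = X) on D(V)={3,4,5,6,7} D(W)={3,4,5,6,7} D(X)={3,4,5,6,7}: V {3,4,5,6,7}->{3,4}; W {3,4,5,6,7}->{3,4}; X {3,4,5,6,7}->{6,7}
Constraint 3 (W < V) on D(W)={3,4} D(V)={3,4}: W {3,4}->{3}; V {3,4}->{4}
So after constraint 3: D(X)={6,7}, size = 2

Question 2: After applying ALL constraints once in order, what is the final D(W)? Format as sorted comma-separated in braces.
Constraint 1 (V != W) on D(V)={3,4,5,6,7} D(W)={3,4,5,6,7}: no change
Constraint 2 (V + W = X) on D(V)={3,4,5,6,7} D(W)={3,4,5,6,7} D(X)={3,4,5,6,7}: V {3,4,5,6,7}->{3,4}; W {3,4,5,6,7}->{3,4}; X {3,4,5,6,7}->{6,7}
Constraint 3 (W < V) on D(W)={3,4} D(V)={3,4}: W {3,4}->{3}; V {3,4}->{4}
So after all 3 constraints: D(W) = {3}

Answer: {3}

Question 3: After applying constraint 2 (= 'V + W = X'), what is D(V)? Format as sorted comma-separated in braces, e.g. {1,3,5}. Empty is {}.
Constraint 1 (V != W) on D(V)={3,4,5,6,7} D(W)={3,4,5,6,7}: no change
Constraint 2 (V + W = X) on D(V)={3,4,5,6,7} D(W)={3,4,5,6,7} D(X)={3,4,5,6,7}: V {3,4,5,6,7}->{3,4}; W {3,4,5,6,7}->{3,4}; X {3,4,5,6,7}->{6,7}
So after constraint 2: D(V) = {3,4}

Answer: {3,4}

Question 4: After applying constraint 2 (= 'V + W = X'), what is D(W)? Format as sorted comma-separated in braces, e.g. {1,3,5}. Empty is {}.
Answer: {3,4}

Derivation:
Constraint 1 (V != W) on D(V)={3,4,5,6,7} D(W)={3,4,5,6,7}: no change
Constraint 2 (V + W = X) on D(V)={3,4,5,6,7} D(W)={3,4,5,6,7} D(X)={3,4,5,6,7}: V {3,4,5,6,7}->{3,4}; W {3,4,5,6,7}->{3,4}; X {3,4,5,6,7}->{6,7}
So after constraint 2: D(W) = {3,4}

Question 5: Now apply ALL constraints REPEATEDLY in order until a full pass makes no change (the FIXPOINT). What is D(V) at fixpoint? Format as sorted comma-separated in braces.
pass 0 (initial): D(V)={3,4,5,6,7}
pass 1: V {3,4,5,6,7}->{4}; W {3,4,5,6,7}->{3}; X {3,4,5,6,7}->{6,7}
pass 2: X {6,7}->{7}
pass 3: no change
Fixpoint after 3 passes: D(V) = {4}

Answer: {4}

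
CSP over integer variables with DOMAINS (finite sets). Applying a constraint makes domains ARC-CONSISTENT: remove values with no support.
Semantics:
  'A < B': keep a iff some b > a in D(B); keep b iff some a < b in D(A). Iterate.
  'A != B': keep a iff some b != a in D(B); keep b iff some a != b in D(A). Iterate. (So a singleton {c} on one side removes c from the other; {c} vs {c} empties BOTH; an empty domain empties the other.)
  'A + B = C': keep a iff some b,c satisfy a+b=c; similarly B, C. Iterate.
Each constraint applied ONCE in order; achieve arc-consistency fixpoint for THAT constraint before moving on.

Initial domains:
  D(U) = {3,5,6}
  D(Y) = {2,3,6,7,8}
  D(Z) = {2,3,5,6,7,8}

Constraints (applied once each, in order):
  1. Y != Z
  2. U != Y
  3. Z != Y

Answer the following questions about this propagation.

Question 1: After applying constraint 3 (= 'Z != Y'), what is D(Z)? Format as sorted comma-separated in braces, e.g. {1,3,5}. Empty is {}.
Constraint 1 (Y != Z) on D(Y)={2,3,6,7,8} D(Z)={2,3,5,6,7,8}: no change
Constraint 2 (U != Y) on D(U)={3,5,6} D(Y)={2,3,6,7,8}: no change
Constraint 3 (Z != Y) on D(Z)={2,3,5,6,7,8} D(Y)={2,3,6,7,8}: no change
So after constraint 3: D(Z) = {2,3,5,6,7,8}

Answer: {2,3,5,6,7,8}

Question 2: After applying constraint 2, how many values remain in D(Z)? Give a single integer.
Answer: 6

Derivation:
Constraint 1 (Y != Z) on D(Y)={2,3,6,7,8} D(Z)={2,3,5,6,7,8}: no change
Constraint 2 (U != Y) on D(U)={3,5,6} D(Y)={2,3,6,7,8}: no change
So after constraint 2: D(Z)={2,3,5,6,7,8}, size = 6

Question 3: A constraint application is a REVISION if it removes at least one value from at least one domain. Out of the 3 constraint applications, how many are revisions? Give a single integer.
Constraint 1 (Y != Z) on D(Y)={2,3,6,7,8} D(Z)={2,3,5,6,7,8}: no change => not a revision
Constraint 2 (U != Y) on D(U)={3,5,6} D(Y)={2,3,6,7,8}: no change => not a revision
Constraint 3 (Z != Y) on D(Z)={2,3,5,6,7,8} D(Y)={2,3,6,7,8}: no change => not a revision
Total revisions = 0

Answer: 0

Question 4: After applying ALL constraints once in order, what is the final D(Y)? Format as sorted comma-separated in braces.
Answer: {2,3,6,7,8}

Derivation:
Constraint 1 (Y != Z) on D(Y)={2,3,6,7,8} D(Z)={2,3,5,6,7,8}: no change
Constraint 2 (U != Y) on D(U)={3,5,6} D(Y)={2,3,6,7,8}: no change
Constraint 3 (Z != Y) on D(Z)={2,3,5,6,7,8} D(Y)={2,3,6,7,8}: no change
So after all 3 constraints: D(Y) = {2,3,6,7,8}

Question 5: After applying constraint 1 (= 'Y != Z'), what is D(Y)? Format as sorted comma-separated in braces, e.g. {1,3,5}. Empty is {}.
Answer: {2,3,6,7,8}

Derivation:
Constraint 1 (Y != Z) on D(Y)={2,3,6,7,8} D(Z)={2,3,5,6,7,8}: no change
So after constraint 1: D(Y) = {2,3,6,7,8}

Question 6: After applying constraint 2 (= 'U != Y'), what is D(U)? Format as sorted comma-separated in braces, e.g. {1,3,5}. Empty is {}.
Constraint 1 (Y != Z) on D(Y)={2,3,6,7,8} D(Z)={2,3,5,6,7,8}: no change
Constraint 2 (U != Y) on D(U)={3,5,6} D(Y)={2,3,6,7,8}: no change
So after constraint 2: D(U) = {3,5,6}

Answer: {3,5,6}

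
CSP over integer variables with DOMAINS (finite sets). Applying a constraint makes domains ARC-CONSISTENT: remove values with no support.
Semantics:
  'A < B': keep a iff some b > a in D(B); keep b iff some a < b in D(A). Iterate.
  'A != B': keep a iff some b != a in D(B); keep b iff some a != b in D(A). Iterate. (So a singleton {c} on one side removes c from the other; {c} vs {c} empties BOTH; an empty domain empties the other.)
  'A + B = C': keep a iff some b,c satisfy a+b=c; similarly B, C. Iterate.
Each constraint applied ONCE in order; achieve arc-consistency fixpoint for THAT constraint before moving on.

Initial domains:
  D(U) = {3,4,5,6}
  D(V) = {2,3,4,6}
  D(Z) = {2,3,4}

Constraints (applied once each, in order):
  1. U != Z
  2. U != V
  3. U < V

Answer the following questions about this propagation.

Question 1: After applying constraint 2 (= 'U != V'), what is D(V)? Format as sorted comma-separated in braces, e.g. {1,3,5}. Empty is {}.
Constraint 1 (U != Z) on D(U)={3,4,5,6} D(Z)={2,3,4}: no change
Constraint 2 (U != V) on D(U)={3,4,5,6} D(V)={2,3,4,6}: no change
So after constraint 2: D(V) = {2,3,4,6}

Answer: {2,3,4,6}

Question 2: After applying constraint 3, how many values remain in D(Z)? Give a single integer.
Answer: 3

Derivation:
Constraint 1 (U != Z) on D(U)={3,4,5,6} D(Z)={2,3,4}: no change
Constraint 2 (U != V) on D(U)={3,4,5,6} D(V)={2,3,4,6}: no change
Constraint 3 (U < V) on D(U)={3,4,5,6} D(V)={2,3,4,6}: U {3,4,5,6}->{3,4,5}; V {2,3,4,6}->{4,6}
So after constraint 3: D(Z)={2,3,4}, size = 3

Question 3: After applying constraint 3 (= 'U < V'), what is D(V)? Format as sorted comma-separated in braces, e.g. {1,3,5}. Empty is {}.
Constraint 1 (U != Z) on D(U)={3,4,5,6} D(Z)={2,3,4}: no change
Constraint 2 (U != V) on D(U)={3,4,5,6} D(V)={2,3,4,6}: no change
Constraint 3 (U < V) on D(U)={3,4,5,6} D(V)={2,3,4,6}: U {3,4,5,6}->{3,4,5}; V {2,3,4,6}->{4,6}
So after constraint 3: D(V) = {4,6}

Answer: {4,6}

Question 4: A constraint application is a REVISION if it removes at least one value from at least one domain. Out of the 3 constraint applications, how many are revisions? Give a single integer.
Answer: 1

Derivation:
Constraint 1 (U != Z) on D(U)={3,4,5,6} D(Z)={2,3,4}: no change => not a revision
Constraint 2 (U != V) on D(U)={3,4,5,6} D(V)={2,3,4,6}: no change => not a revision
Constraint 3 (U < V) on D(U)={3,4,5,6} D(V)={2,3,4,6}: U {3,4,5,6}->{3,4,5}; V {2,3,4,6}->{4,6} => REVISION
Total revisions = 1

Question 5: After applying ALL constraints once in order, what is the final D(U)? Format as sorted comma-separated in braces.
Answer: {3,4,5}

Derivation:
Constraint 1 (U != Z) on D(U)={3,4,5,6} D(Z)={2,3,4}: no change
Constraint 2 (U != V) on D(U)={3,4,5,6} D(V)={2,3,4,6}: no change
Constraint 3 (U < V) on D(U)={3,4,5,6} D(V)={2,3,4,6}: U {3,4,5,6}->{3,4,5}; V {2,3,4,6}->{4,6}
So after all 3 constraints: D(U) = {3,4,5}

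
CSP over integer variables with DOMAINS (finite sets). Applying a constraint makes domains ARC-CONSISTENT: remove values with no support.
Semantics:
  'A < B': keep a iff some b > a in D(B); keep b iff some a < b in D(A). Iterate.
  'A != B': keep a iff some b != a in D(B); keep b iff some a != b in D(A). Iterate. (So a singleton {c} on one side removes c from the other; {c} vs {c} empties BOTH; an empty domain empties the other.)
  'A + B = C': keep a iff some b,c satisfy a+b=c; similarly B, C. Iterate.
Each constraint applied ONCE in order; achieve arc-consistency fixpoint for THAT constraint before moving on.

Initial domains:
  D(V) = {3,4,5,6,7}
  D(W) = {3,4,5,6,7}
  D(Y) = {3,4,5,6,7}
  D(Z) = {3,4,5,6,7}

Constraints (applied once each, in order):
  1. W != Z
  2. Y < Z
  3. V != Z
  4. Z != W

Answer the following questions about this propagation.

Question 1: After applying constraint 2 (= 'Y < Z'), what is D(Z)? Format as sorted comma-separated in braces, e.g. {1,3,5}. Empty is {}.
Answer: {4,5,6,7}

Derivation:
Constraint 1 (W != Z) on D(W)={3,4,5,6,7} D(Z)={3,4,5,6,7}: no change
Constraint 2 (Y < Z) on D(Y)={3,4,5,6,7} D(Z)={3,4,5,6,7}: Y {3,4,5,6,7}->{3,4,5,6}; Z {3,4,5,6,7}->{4,5,6,7}
So after constraint 2: D(Z) = {4,5,6,7}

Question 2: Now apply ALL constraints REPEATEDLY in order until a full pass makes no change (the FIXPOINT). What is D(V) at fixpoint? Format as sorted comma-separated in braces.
pass 0 (initial): D(V)={3,4,5,6,7}
pass 1: Y {3,4,5,6,7}->{3,4,5,6}; Z {3,4,5,6,7}->{4,5,6,7}
pass 2: no change
Fixpoint after 2 passes: D(V) = {3,4,5,6,7}

Answer: {3,4,5,6,7}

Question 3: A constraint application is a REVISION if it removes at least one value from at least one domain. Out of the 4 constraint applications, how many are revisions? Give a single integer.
Constraint 1 (W != Z) on D(W)={3,4,5,6,7} D(Z)={3,4,5,6,7}: no change => not a revision
Constraint 2 (Y < Z) on D(Y)={3,4,5,6,7} D(Z)={3,4,5,6,7}: Y {3,4,5,6,7}->{3,4,5,6}; Z {3,4,5,6,7}->{4,5,6,7} => REVISION
Constraint 3 (V != Z) on D(V)={3,4,5,6,7} D(Z)={4,5,6,7}: no change => not a revision
Constraint 4 (Z != W) on D(Z)={4,5,6,7} D(W)={3,4,5,6,7}: no change => not a revision
Total revisions = 1

Answer: 1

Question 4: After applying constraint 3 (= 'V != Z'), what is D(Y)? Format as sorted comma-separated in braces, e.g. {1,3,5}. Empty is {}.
Constraint 1 (W != Z) on D(W)={3,4,5,6,7} D(Z)={3,4,5,6,7}: no change
Constraint 2 (Y < Z) on D(Y)={3,4,5,6,7} D(Z)={3,4,5,6,7}: Y {3,4,5,6,7}->{3,4,5,6}; Z {3,4,5,6,7}->{4,5,6,7}
Constraint 3 (V != Z) on D(V)={3,4,5,6,7} D(Z)={4,5,6,7}: no change
So after constraint 3: D(Y) = {3,4,5,6}

Answer: {3,4,5,6}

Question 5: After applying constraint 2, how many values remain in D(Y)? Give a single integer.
Constraint 1 (W != Z) on D(W)={3,4,5,6,7} D(Z)={3,4,5,6,7}: no change
Constraint 2 (Y < Z) on D(Y)={3,4,5,6,7} D(Z)={3,4,5,6,7}: Y {3,4,5,6,7}->{3,4,5,6}; Z {3,4,5,6,7}->{4,5,6,7}
So after constraint 2: D(Y)={3,4,5,6}, size = 4

Answer: 4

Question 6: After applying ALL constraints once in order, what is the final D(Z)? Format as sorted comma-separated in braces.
Constraint 1 (W != Z) on D(W)={3,4,5,6,7} D(Z)={3,4,5,6,7}: no change
Constraint 2 (Y < Z) on D(Y)={3,4,5,6,7} D(Z)={3,4,5,6,7}: Y {3,4,5,6,7}->{3,4,5,6}; Z {3,4,5,6,7}->{4,5,6,7}
Constraint 3 (V != Z) on D(V)={3,4,5,6,7} D(Z)={4,5,6,7}: no change
Constraint 4 (Z != W) on D(Z)={4,5,6,7} D(W)={3,4,5,6,7}: no change
So after all 4 constraints: D(Z) = {4,5,6,7}

Answer: {4,5,6,7}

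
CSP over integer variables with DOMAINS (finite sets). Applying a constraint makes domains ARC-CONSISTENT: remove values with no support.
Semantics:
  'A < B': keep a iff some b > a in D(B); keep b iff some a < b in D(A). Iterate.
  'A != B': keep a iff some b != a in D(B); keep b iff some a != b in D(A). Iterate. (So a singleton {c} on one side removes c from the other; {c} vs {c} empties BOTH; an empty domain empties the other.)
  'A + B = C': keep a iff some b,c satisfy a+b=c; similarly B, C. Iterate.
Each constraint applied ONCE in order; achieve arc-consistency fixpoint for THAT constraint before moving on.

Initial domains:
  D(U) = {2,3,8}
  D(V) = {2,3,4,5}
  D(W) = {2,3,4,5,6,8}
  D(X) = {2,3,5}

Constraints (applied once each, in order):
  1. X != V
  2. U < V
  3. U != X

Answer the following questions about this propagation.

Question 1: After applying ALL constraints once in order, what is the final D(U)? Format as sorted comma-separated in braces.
Constraint 1 (X != V) on D(X)={2,3,5} D(V)={2,3,4,5}: no change
Constraint 2 (U < V) on D(U)={2,3,8} D(V)={2,3,4,5}: U {2,3,8}->{2,3}; V {2,3,4,5}->{3,4,5}
Constraint 3 (U != X) on D(U)={2,3} D(X)={2,3,5}: no change
So after all 3 constraints: D(U) = {2,3}

Answer: {2,3}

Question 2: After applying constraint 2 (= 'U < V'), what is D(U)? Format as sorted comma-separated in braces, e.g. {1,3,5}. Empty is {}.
Answer: {2,3}

Derivation:
Constraint 1 (X != V) on D(X)={2,3,5} D(V)={2,3,4,5}: no change
Constraint 2 (U < V) on D(U)={2,3,8} D(V)={2,3,4,5}: U {2,3,8}->{2,3}; V {2,3,4,5}->{3,4,5}
So after constraint 2: D(U) = {2,3}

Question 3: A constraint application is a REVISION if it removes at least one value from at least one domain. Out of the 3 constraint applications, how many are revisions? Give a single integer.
Answer: 1

Derivation:
Constraint 1 (X != V) on D(X)={2,3,5} D(V)={2,3,4,5}: no change => not a revision
Constraint 2 (U < V) on D(U)={2,3,8} D(V)={2,3,4,5}: U {2,3,8}->{2,3}; V {2,3,4,5}->{3,4,5} => REVISION
Constraint 3 (U != X) on D(U)={2,3} D(X)={2,3,5}: no change => not a revision
Total revisions = 1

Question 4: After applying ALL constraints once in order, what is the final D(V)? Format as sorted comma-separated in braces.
Answer: {3,4,5}

Derivation:
Constraint 1 (X != V) on D(X)={2,3,5} D(V)={2,3,4,5}: no change
Constraint 2 (U < V) on D(U)={2,3,8} D(V)={2,3,4,5}: U {2,3,8}->{2,3}; V {2,3,4,5}->{3,4,5}
Constraint 3 (U != X) on D(U)={2,3} D(X)={2,3,5}: no change
So after all 3 constraints: D(V) = {3,4,5}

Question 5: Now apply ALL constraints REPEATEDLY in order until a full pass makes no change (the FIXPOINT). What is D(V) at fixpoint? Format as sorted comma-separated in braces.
pass 0 (initial): D(V)={2,3,4,5}
pass 1: U {2,3,8}->{2,3}; V {2,3,4,5}->{3,4,5}
pass 2: no change
Fixpoint after 2 passes: D(V) = {3,4,5}

Answer: {3,4,5}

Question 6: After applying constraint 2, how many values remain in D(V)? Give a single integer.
Answer: 3

Derivation:
Constraint 1 (X != V) on D(X)={2,3,5} D(V)={2,3,4,5}: no change
Constraint 2 (U < V) on D(U)={2,3,8} D(V)={2,3,4,5}: U {2,3,8}->{2,3}; V {2,3,4,5}->{3,4,5}
So after constraint 2: D(V)={3,4,5}, size = 3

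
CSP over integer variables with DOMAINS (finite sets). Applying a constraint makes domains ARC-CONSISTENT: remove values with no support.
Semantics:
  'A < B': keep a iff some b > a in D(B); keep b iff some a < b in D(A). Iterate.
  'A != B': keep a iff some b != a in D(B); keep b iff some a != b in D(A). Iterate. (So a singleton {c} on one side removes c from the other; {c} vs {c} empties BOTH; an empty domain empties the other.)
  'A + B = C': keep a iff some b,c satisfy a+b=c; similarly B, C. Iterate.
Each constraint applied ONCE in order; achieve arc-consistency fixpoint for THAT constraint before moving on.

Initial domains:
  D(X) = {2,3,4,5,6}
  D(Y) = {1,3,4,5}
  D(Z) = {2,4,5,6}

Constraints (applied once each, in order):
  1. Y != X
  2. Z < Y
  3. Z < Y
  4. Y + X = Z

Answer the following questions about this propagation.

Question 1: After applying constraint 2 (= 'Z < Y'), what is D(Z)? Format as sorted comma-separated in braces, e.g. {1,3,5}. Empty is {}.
Constraint 1 (Y != X) on D(Y)={1,3,4,5} D(X)={2,3,4,5,6}: no change
Constraint 2 (Z < Y) on D(Z)={2,4,5,6} D(Y)={1,3,4,5}: Z {2,4,5,6}->{2,4}; Y {1,3,4,5}->{3,4,5}
So after constraint 2: D(Z) = {2,4}

Answer: {2,4}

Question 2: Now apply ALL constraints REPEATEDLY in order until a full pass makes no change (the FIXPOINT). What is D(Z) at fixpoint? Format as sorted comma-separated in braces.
pass 0 (initial): D(Z)={2,4,5,6}
pass 1: X {2,3,4,5,6}->{}; Y {1,3,4,5}->{}; Z {2,4,5,6}->{}
pass 2: no change
Fixpoint after 2 passes: D(Z) = {}

Answer: {}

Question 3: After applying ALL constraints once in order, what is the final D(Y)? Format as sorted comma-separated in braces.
Answer: {}

Derivation:
Constraint 1 (Y != X) on D(Y)={1,3,4,5} D(X)={2,3,4,5,6}: no change
Constraint 2 (Z < Y) on D(Z)={2,4,5,6} D(Y)={1,3,4,5}: Z {2,4,5,6}->{2,4}; Y {1,3,4,5}->{3,4,5}
Constraint 3 (Z < Y) on D(Z)={2,4} D(Y)={3,4,5}: no change
Constraint 4 (Y + X = Z) on D(Y)={3,4,5} D(X)={2,3,4,5,6} D(Z)={2,4}: Y {3,4,5}->{}; X {2,3,4,5,6}->{}; Z {2,4}->{}
So after all 4 constraints: D(Y) = {}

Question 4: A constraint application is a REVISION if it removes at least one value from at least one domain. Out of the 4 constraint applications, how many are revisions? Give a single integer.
Constraint 1 (Y != X) on D(Y)={1,3,4,5} D(X)={2,3,4,5,6}: no change => not a revision
Constraint 2 (Z < Y) on D(Z)={2,4,5,6} D(Y)={1,3,4,5}: Z {2,4,5,6}->{2,4}; Y {1,3,4,5}->{3,4,5} => REVISION
Constraint 3 (Z < Y) on D(Z)={2,4} D(Y)={3,4,5}: no change => not a revision
Constraint 4 (Y + X = Z) on D(Y)={3,4,5} D(X)={2,3,4,5,6} D(Z)={2,4}: Y {3,4,5}->{}; X {2,3,4,5,6}->{}; Z {2,4}->{} => REVISION
Total revisions = 2

Answer: 2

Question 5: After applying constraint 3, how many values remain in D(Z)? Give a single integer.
Constraint 1 (Y != X) on D(Y)={1,3,4,5} D(X)={2,3,4,5,6}: no change
Constraint 2 (Z < Y) on D(Z)={2,4,5,6} D(Y)={1,3,4,5}: Z {2,4,5,6}->{2,4}; Y {1,3,4,5}->{3,4,5}
Constraint 3 (Z < Y) on D(Z)={2,4} D(Y)={3,4,5}: no change
So after constraint 3: D(Z)={2,4}, size = 2

Answer: 2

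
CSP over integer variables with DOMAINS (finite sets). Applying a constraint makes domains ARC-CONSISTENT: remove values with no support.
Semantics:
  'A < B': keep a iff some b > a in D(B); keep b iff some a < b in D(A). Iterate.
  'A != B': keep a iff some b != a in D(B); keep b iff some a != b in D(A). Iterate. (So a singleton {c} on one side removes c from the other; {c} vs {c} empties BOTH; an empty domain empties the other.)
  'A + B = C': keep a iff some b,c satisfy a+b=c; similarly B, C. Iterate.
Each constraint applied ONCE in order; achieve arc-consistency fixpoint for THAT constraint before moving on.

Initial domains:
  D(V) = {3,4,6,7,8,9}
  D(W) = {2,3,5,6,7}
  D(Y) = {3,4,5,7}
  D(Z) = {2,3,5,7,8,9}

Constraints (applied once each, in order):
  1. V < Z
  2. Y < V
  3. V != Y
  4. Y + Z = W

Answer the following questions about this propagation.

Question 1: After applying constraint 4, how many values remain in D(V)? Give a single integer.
Constraint 1 (V < Z) on D(V)={3,4,6,7,8,9} D(Z)={2,3,5,7,8,9}: V {3,4,6,7,8,9}->{3,4,6,7,8}; Z {2,3,5,7,8,9}->{5,7,8,9}
Constraint 2 (Y < V) on D(Y)={3,4,5,7} D(V)={3,4,6,7,8}: V {3,4,6,7,8}->{4,6,7,8}
Constraint 3 (V != Y) on D(V)={4,6,7,8} D(Y)={3,4,5,7}: no change
Constraint 4 (Y + Z = W) on D(Y)={3,4,5,7} D(Z)={5,7,8,9} D(W)={2,3,5,6,7}: Y {3,4,5,7}->{}; Z {5,7,8,9}->{}; W {2,3,5,6,7}->{}
So after constraint 4: D(V)={4,6,7,8}, size = 4

Answer: 4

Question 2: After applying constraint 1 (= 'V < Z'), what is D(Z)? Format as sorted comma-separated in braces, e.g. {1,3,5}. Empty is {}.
Answer: {5,7,8,9}

Derivation:
Constraint 1 (V < Z) on D(V)={3,4,6,7,8,9} D(Z)={2,3,5,7,8,9}: V {3,4,6,7,8,9}->{3,4,6,7,8}; Z {2,3,5,7,8,9}->{5,7,8,9}
So after constraint 1: D(Z) = {5,7,8,9}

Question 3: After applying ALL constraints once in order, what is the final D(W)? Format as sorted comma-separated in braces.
Answer: {}

Derivation:
Constraint 1 (V < Z) on D(V)={3,4,6,7,8,9} D(Z)={2,3,5,7,8,9}: V {3,4,6,7,8,9}->{3,4,6,7,8}; Z {2,3,5,7,8,9}->{5,7,8,9}
Constraint 2 (Y < V) on D(Y)={3,4,5,7} D(V)={3,4,6,7,8}: V {3,4,6,7,8}->{4,6,7,8}
Constraint 3 (V != Y) on D(V)={4,6,7,8} D(Y)={3,4,5,7}: no change
Constraint 4 (Y + Z = W) on D(Y)={3,4,5,7} D(Z)={5,7,8,9} D(W)={2,3,5,6,7}: Y {3,4,5,7}->{}; Z {5,7,8,9}->{}; W {2,3,5,6,7}->{}
So after all 4 constraints: D(W) = {}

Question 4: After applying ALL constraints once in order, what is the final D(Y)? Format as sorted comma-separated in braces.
Constraint 1 (V < Z) on D(V)={3,4,6,7,8,9} D(Z)={2,3,5,7,8,9}: V {3,4,6,7,8,9}->{3,4,6,7,8}; Z {2,3,5,7,8,9}->{5,7,8,9}
Constraint 2 (Y < V) on D(Y)={3,4,5,7} D(V)={3,4,6,7,8}: V {3,4,6,7,8}->{4,6,7,8}
Constraint 3 (V != Y) on D(V)={4,6,7,8} D(Y)={3,4,5,7}: no change
Constraint 4 (Y + Z = W) on D(Y)={3,4,5,7} D(Z)={5,7,8,9} D(W)={2,3,5,6,7}: Y {3,4,5,7}->{}; Z {5,7,8,9}->{}; W {2,3,5,6,7}->{}
So after all 4 constraints: D(Y) = {}

Answer: {}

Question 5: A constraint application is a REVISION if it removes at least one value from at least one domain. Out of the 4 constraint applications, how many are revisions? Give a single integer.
Answer: 3

Derivation:
Constraint 1 (V < Z) on D(V)={3,4,6,7,8,9} D(Z)={2,3,5,7,8,9}: V {3,4,6,7,8,9}->{3,4,6,7,8}; Z {2,3,5,7,8,9}->{5,7,8,9} => REVISION
Constraint 2 (Y < V) on D(Y)={3,4,5,7} D(V)={3,4,6,7,8}: V {3,4,6,7,8}->{4,6,7,8} => REVISION
Constraint 3 (V != Y) on D(V)={4,6,7,8} D(Y)={3,4,5,7}: no change => not a revision
Constraint 4 (Y + Z = W) on D(Y)={3,4,5,7} D(Z)={5,7,8,9} D(W)={2,3,5,6,7}: Y {3,4,5,7}->{}; Z {5,7,8,9}->{}; W {2,3,5,6,7}->{} => REVISION
Total revisions = 3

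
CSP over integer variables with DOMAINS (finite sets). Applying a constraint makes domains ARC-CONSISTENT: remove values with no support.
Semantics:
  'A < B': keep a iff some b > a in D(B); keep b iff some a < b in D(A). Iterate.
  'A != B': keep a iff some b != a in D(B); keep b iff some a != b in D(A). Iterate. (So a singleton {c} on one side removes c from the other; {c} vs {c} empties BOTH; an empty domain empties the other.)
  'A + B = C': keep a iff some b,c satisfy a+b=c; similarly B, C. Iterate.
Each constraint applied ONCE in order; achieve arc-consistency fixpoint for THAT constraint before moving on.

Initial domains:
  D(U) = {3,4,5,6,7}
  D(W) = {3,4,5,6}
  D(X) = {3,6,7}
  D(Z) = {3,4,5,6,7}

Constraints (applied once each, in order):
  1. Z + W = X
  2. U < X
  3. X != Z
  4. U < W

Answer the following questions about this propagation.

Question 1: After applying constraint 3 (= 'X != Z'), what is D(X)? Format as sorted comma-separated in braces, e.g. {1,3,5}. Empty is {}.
Answer: {6,7}

Derivation:
Constraint 1 (Z + W = X) on D(Z)={3,4,5,6,7} D(W)={3,4,5,6} D(X)={3,6,7}: Z {3,4,5,6,7}->{3,4}; W {3,4,5,6}->{3,4}; X {3,6,7}->{6,7}
Constraint 2 (U < X) on D(U)={3,4,5,6,7} D(X)={6,7}: U {3,4,5,6,7}->{3,4,5,6}
Constraint 3 (X != Z) on D(X)={6,7} D(Z)={3,4}: no change
So after constraint 3: D(X) = {6,7}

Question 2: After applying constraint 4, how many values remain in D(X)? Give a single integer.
Answer: 2

Derivation:
Constraint 1 (Z + W = X) on D(Z)={3,4,5,6,7} D(W)={3,4,5,6} D(X)={3,6,7}: Z {3,4,5,6,7}->{3,4}; W {3,4,5,6}->{3,4}; X {3,6,7}->{6,7}
Constraint 2 (U < X) on D(U)={3,4,5,6,7} D(X)={6,7}: U {3,4,5,6,7}->{3,4,5,6}
Constraint 3 (X != Z) on D(X)={6,7} D(Z)={3,4}: no change
Constraint 4 (U < W) on D(U)={3,4,5,6} D(W)={3,4}: U {3,4,5,6}->{3}; W {3,4}->{4}
So after constraint 4: D(X)={6,7}, size = 2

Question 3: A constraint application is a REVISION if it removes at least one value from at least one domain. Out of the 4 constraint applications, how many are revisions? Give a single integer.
Constraint 1 (Z + W = X) on D(Z)={3,4,5,6,7} D(W)={3,4,5,6} D(X)={3,6,7}: Z {3,4,5,6,7}->{3,4}; W {3,4,5,6}->{3,4}; X {3,6,7}->{6,7} => REVISION
Constraint 2 (U < X) on D(U)={3,4,5,6,7} D(X)={6,7}: U {3,4,5,6,7}->{3,4,5,6} => REVISION
Constraint 3 (X != Z) on D(X)={6,7} D(Z)={3,4}: no change => not a revision
Constraint 4 (U < W) on D(U)={3,4,5,6} D(W)={3,4}: U {3,4,5,6}->{3}; W {3,4}->{4} => REVISION
Total revisions = 3

Answer: 3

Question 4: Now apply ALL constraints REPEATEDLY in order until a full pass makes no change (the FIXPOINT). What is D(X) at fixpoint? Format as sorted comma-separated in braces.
pass 0 (initial): D(X)={3,6,7}
pass 1: U {3,4,5,6,7}->{3}; W {3,4,5,6}->{4}; X {3,6,7}->{6,7}; Z {3,4,5,6,7}->{3,4}
pass 2: X {6,7}->{7}; Z {3,4}->{3}
pass 3: no change
Fixpoint after 3 passes: D(X) = {7}

Answer: {7}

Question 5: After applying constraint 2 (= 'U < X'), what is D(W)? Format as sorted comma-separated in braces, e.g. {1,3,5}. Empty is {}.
Answer: {3,4}

Derivation:
Constraint 1 (Z + W = X) on D(Z)={3,4,5,6,7} D(W)={3,4,5,6} D(X)={3,6,7}: Z {3,4,5,6,7}->{3,4}; W {3,4,5,6}->{3,4}; X {3,6,7}->{6,7}
Constraint 2 (U < X) on D(U)={3,4,5,6,7} D(X)={6,7}: U {3,4,5,6,7}->{3,4,5,6}
So after constraint 2: D(W) = {3,4}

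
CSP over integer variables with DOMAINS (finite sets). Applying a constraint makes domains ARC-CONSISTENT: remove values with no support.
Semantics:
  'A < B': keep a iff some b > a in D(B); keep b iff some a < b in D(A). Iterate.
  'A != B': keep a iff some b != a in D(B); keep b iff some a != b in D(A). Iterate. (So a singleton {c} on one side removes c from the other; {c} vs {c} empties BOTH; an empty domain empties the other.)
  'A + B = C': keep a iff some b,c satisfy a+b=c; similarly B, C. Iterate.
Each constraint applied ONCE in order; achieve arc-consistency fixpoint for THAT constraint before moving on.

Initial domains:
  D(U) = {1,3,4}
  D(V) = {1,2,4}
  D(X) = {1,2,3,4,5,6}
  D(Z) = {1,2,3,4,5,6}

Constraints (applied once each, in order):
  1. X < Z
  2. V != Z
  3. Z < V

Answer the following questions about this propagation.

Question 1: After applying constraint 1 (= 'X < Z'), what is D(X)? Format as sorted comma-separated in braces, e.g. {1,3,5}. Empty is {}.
Answer: {1,2,3,4,5}

Derivation:
Constraint 1 (X < Z) on D(X)={1,2,3,4,5,6} D(Z)={1,2,3,4,5,6}: X {1,2,3,4,5,6}->{1,2,3,4,5}; Z {1,2,3,4,5,6}->{2,3,4,5,6}
So after constraint 1: D(X) = {1,2,3,4,5}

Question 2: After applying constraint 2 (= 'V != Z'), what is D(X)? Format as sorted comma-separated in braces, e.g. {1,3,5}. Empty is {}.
Constraint 1 (X < Z) on D(X)={1,2,3,4,5,6} D(Z)={1,2,3,4,5,6}: X {1,2,3,4,5,6}->{1,2,3,4,5}; Z {1,2,3,4,5,6}->{2,3,4,5,6}
Constraint 2 (V != Z) on D(V)={1,2,4} D(Z)={2,3,4,5,6}: no change
So after constraint 2: D(X) = {1,2,3,4,5}

Answer: {1,2,3,4,5}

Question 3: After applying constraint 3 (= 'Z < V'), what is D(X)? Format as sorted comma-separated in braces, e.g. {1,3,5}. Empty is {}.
Constraint 1 (X < Z) on D(X)={1,2,3,4,5,6} D(Z)={1,2,3,4,5,6}: X {1,2,3,4,5,6}->{1,2,3,4,5}; Z {1,2,3,4,5,6}->{2,3,4,5,6}
Constraint 2 (V != Z) on D(V)={1,2,4} D(Z)={2,3,4,5,6}: no change
Constraint 3 (Z < V) on D(Z)={2,3,4,5,6} D(V)={1,2,4}: Z {2,3,4,5,6}->{2,3}; V {1,2,4}->{4}
So after constraint 3: D(X) = {1,2,3,4,5}

Answer: {1,2,3,4,5}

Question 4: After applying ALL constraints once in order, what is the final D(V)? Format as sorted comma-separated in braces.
Answer: {4}

Derivation:
Constraint 1 (X < Z) on D(X)={1,2,3,4,5,6} D(Z)={1,2,3,4,5,6}: X {1,2,3,4,5,6}->{1,2,3,4,5}; Z {1,2,3,4,5,6}->{2,3,4,5,6}
Constraint 2 (V != Z) on D(V)={1,2,4} D(Z)={2,3,4,5,6}: no change
Constraint 3 (Z < V) on D(Z)={2,3,4,5,6} D(V)={1,2,4}: Z {2,3,4,5,6}->{2,3}; V {1,2,4}->{4}
So after all 3 constraints: D(V) = {4}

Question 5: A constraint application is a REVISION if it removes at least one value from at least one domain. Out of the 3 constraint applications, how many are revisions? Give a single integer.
Answer: 2

Derivation:
Constraint 1 (X < Z) on D(X)={1,2,3,4,5,6} D(Z)={1,2,3,4,5,6}: X {1,2,3,4,5,6}->{1,2,3,4,5}; Z {1,2,3,4,5,6}->{2,3,4,5,6} => REVISION
Constraint 2 (V != Z) on D(V)={1,2,4} D(Z)={2,3,4,5,6}: no change => not a revision
Constraint 3 (Z < V) on D(Z)={2,3,4,5,6} D(V)={1,2,4}: Z {2,3,4,5,6}->{2,3}; V {1,2,4}->{4} => REVISION
Total revisions = 2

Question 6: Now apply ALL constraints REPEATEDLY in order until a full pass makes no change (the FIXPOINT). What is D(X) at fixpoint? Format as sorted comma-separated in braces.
Answer: {1,2}

Derivation:
pass 0 (initial): D(X)={1,2,3,4,5,6}
pass 1: V {1,2,4}->{4}; X {1,2,3,4,5,6}->{1,2,3,4,5}; Z {1,2,3,4,5,6}->{2,3}
pass 2: X {1,2,3,4,5}->{1,2}
pass 3: no change
Fixpoint after 3 passes: D(X) = {1,2}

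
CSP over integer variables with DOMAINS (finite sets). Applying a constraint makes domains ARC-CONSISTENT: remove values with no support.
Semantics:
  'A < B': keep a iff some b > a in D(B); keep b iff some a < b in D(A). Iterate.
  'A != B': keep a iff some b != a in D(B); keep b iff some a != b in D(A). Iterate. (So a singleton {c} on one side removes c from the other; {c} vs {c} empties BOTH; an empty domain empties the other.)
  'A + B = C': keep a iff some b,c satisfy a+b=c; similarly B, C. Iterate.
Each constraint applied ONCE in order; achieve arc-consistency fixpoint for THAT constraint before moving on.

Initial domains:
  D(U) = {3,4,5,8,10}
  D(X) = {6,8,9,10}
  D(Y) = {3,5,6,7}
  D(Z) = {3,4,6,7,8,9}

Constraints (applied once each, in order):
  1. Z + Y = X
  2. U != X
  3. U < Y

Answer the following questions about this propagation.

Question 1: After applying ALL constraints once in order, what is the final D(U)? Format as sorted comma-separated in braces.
Constraint 1 (Z + Y = X) on D(Z)={3,4,6,7,8,9} D(Y)={3,5,6,7} D(X)={6,8,9,10}: Z {3,4,6,7,8,9}->{3,4,6,7}
Constraint 2 (U != X) on D(U)={3,4,5,8,10} D(X)={6,8,9,10}: no change
Constraint 3 (U < Y) on D(U)={3,4,5,8,10} D(Y)={3,5,6,7}: U {3,4,5,8,10}->{3,4,5}; Y {3,5,6,7}->{5,6,7}
So after all 3 constraints: D(U) = {3,4,5}

Answer: {3,4,5}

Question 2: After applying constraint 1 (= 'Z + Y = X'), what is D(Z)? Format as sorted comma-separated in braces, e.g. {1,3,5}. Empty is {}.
Answer: {3,4,6,7}

Derivation:
Constraint 1 (Z + Y = X) on D(Z)={3,4,6,7,8,9} D(Y)={3,5,6,7} D(X)={6,8,9,10}: Z {3,4,6,7,8,9}->{3,4,6,7}
So after constraint 1: D(Z) = {3,4,6,7}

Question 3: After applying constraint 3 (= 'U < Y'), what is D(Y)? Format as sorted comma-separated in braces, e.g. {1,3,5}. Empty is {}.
Constraint 1 (Z + Y = X) on D(Z)={3,4,6,7,8,9} D(Y)={3,5,6,7} D(X)={6,8,9,10}: Z {3,4,6,7,8,9}->{3,4,6,7}
Constraint 2 (U != X) on D(U)={3,4,5,8,10} D(X)={6,8,9,10}: no change
Constraint 3 (U < Y) on D(U)={3,4,5,8,10} D(Y)={3,5,6,7}: U {3,4,5,8,10}->{3,4,5}; Y {3,5,6,7}->{5,6,7}
So after constraint 3: D(Y) = {5,6,7}

Answer: {5,6,7}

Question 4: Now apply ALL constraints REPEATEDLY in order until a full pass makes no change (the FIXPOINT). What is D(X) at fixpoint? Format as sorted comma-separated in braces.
pass 0 (initial): D(X)={6,8,9,10}
pass 1: U {3,4,5,8,10}->{3,4,5}; Y {3,5,6,7}->{5,6,7}; Z {3,4,6,7,8,9}->{3,4,6,7}
pass 2: X {6,8,9,10}->{8,9,10}; Z {3,4,6,7}->{3,4}
pass 3: no change
Fixpoint after 3 passes: D(X) = {8,9,10}

Answer: {8,9,10}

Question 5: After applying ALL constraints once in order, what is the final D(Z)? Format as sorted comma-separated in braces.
Answer: {3,4,6,7}

Derivation:
Constraint 1 (Z + Y = X) on D(Z)={3,4,6,7,8,9} D(Y)={3,5,6,7} D(X)={6,8,9,10}: Z {3,4,6,7,8,9}->{3,4,6,7}
Constraint 2 (U != X) on D(U)={3,4,5,8,10} D(X)={6,8,9,10}: no change
Constraint 3 (U < Y) on D(U)={3,4,5,8,10} D(Y)={3,5,6,7}: U {3,4,5,8,10}->{3,4,5}; Y {3,5,6,7}->{5,6,7}
So after all 3 constraints: D(Z) = {3,4,6,7}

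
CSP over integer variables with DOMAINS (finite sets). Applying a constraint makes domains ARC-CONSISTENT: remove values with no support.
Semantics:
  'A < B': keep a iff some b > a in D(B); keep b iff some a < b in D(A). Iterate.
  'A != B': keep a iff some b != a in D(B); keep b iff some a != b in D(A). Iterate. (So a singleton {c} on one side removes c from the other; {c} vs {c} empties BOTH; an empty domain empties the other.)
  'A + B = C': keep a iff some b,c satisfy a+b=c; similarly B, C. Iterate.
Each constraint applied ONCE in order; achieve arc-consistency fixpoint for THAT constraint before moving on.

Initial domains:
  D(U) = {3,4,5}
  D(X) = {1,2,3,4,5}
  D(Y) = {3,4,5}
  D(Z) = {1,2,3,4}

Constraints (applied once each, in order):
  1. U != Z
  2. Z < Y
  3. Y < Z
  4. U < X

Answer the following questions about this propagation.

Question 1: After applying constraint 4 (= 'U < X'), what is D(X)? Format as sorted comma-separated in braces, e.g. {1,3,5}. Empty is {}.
Constraint 1 (U != Z) on D(U)={3,4,5} D(Z)={1,2,3,4}: no change
Constraint 2 (Z < Y) on D(Z)={1,2,3,4} D(Y)={3,4,5}: no change
Constraint 3 (Y < Z) on D(Y)={3,4,5} D(Z)={1,2,3,4}: Y {3,4,5}->{3}; Z {1,2,3,4}->{4}
Constraint 4 (U < X) on D(U)={3,4,5} D(X)={1,2,3,4,5}: U {3,4,5}->{3,4}; X {1,2,3,4,5}->{4,5}
So after constraint 4: D(X) = {4,5}

Answer: {4,5}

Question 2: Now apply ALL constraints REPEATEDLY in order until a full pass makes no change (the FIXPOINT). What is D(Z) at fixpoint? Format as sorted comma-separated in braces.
Answer: {}

Derivation:
pass 0 (initial): D(Z)={1,2,3,4}
pass 1: U {3,4,5}->{3,4}; X {1,2,3,4,5}->{4,5}; Y {3,4,5}->{3}; Z {1,2,3,4}->{4}
pass 2: U {3,4}->{3}; Y {3}->{}; Z {4}->{}
pass 3: U {3}->{}; X {4,5}->{}
pass 4: no change
Fixpoint after 4 passes: D(Z) = {}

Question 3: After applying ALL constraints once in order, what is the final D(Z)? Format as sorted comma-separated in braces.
Constraint 1 (U != Z) on D(U)={3,4,5} D(Z)={1,2,3,4}: no change
Constraint 2 (Z < Y) on D(Z)={1,2,3,4} D(Y)={3,4,5}: no change
Constraint 3 (Y < Z) on D(Y)={3,4,5} D(Z)={1,2,3,4}: Y {3,4,5}->{3}; Z {1,2,3,4}->{4}
Constraint 4 (U < X) on D(U)={3,4,5} D(X)={1,2,3,4,5}: U {3,4,5}->{3,4}; X {1,2,3,4,5}->{4,5}
So after all 4 constraints: D(Z) = {4}

Answer: {4}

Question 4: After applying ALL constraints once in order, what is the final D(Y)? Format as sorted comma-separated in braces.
Constraint 1 (U != Z) on D(U)={3,4,5} D(Z)={1,2,3,4}: no change
Constraint 2 (Z < Y) on D(Z)={1,2,3,4} D(Y)={3,4,5}: no change
Constraint 3 (Y < Z) on D(Y)={3,4,5} D(Z)={1,2,3,4}: Y {3,4,5}->{3}; Z {1,2,3,4}->{4}
Constraint 4 (U < X) on D(U)={3,4,5} D(X)={1,2,3,4,5}: U {3,4,5}->{3,4}; X {1,2,3,4,5}->{4,5}
So after all 4 constraints: D(Y) = {3}

Answer: {3}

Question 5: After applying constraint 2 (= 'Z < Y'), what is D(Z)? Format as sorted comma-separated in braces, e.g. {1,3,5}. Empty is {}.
Constraint 1 (U != Z) on D(U)={3,4,5} D(Z)={1,2,3,4}: no change
Constraint 2 (Z < Y) on D(Z)={1,2,3,4} D(Y)={3,4,5}: no change
So after constraint 2: D(Z) = {1,2,3,4}

Answer: {1,2,3,4}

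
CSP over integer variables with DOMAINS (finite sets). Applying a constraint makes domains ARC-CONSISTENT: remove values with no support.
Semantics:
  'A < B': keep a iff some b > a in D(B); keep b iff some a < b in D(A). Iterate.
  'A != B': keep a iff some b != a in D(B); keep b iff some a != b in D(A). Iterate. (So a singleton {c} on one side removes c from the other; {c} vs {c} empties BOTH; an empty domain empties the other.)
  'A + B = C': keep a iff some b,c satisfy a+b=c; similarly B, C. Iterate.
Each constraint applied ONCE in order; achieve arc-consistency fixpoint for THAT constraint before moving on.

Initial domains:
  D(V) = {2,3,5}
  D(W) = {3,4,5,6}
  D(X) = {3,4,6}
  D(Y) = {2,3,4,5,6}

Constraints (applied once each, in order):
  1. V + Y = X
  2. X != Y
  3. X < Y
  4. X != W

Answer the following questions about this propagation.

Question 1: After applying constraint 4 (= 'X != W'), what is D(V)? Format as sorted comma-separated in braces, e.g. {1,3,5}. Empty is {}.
Answer: {2,3}

Derivation:
Constraint 1 (V + Y = X) on D(V)={2,3,5} D(Y)={2,3,4,5,6} D(X)={3,4,6}: V {2,3,5}->{2,3}; Y {2,3,4,5,6}->{2,3,4}; X {3,4,6}->{4,6}
Constraint 2 (X != Y) on D(X)={4,6} D(Y)={2,3,4}: no change
Constraint 3 (X < Y) on D(X)={4,6} D(Y)={2,3,4}: X {4,6}->{}; Y {2,3,4}->{}
Constraint 4 (X != W) on D(X)={} D(W)={3,4,5,6}: W {3,4,5,6}->{}
So after constraint 4: D(V) = {2,3}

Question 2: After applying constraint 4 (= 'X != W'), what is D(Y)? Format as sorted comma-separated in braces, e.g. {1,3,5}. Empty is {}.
Answer: {}

Derivation:
Constraint 1 (V + Y = X) on D(V)={2,3,5} D(Y)={2,3,4,5,6} D(X)={3,4,6}: V {2,3,5}->{2,3}; Y {2,3,4,5,6}->{2,3,4}; X {3,4,6}->{4,6}
Constraint 2 (X != Y) on D(X)={4,6} D(Y)={2,3,4}: no change
Constraint 3 (X < Y) on D(X)={4,6} D(Y)={2,3,4}: X {4,6}->{}; Y {2,3,4}->{}
Constraint 4 (X != W) on D(X)={} D(W)={3,4,5,6}: W {3,4,5,6}->{}
So after constraint 4: D(Y) = {}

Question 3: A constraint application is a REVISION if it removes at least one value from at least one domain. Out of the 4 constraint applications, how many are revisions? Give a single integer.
Constraint 1 (V + Y = X) on D(V)={2,3,5} D(Y)={2,3,4,5,6} D(X)={3,4,6}: V {2,3,5}->{2,3}; Y {2,3,4,5,6}->{2,3,4}; X {3,4,6}->{4,6} => REVISION
Constraint 2 (X != Y) on D(X)={4,6} D(Y)={2,3,4}: no change => not a revision
Constraint 3 (X < Y) on D(X)={4,6} D(Y)={2,3,4}: X {4,6}->{}; Y {2,3,4}->{} => REVISION
Constraint 4 (X != W) on D(X)={} D(W)={3,4,5,6}: W {3,4,5,6}->{} => REVISION
Total revisions = 3

Answer: 3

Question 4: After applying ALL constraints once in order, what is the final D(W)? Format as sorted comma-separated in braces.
Answer: {}

Derivation:
Constraint 1 (V + Y = X) on D(V)={2,3,5} D(Y)={2,3,4,5,6} D(X)={3,4,6}: V {2,3,5}->{2,3}; Y {2,3,4,5,6}->{2,3,4}; X {3,4,6}->{4,6}
Constraint 2 (X != Y) on D(X)={4,6} D(Y)={2,3,4}: no change
Constraint 3 (X < Y) on D(X)={4,6} D(Y)={2,3,4}: X {4,6}->{}; Y {2,3,4}->{}
Constraint 4 (X != W) on D(X)={} D(W)={3,4,5,6}: W {3,4,5,6}->{}
So after all 4 constraints: D(W) = {}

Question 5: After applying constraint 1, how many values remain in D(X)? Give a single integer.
Constraint 1 (V + Y = X) on D(V)={2,3,5} D(Y)={2,3,4,5,6} D(X)={3,4,6}: V {2,3,5}->{2,3}; Y {2,3,4,5,6}->{2,3,4}; X {3,4,6}->{4,6}
So after constraint 1: D(X)={4,6}, size = 2

Answer: 2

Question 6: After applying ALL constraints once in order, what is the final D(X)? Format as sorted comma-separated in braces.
Answer: {}

Derivation:
Constraint 1 (V + Y = X) on D(V)={2,3,5} D(Y)={2,3,4,5,6} D(X)={3,4,6}: V {2,3,5}->{2,3}; Y {2,3,4,5,6}->{2,3,4}; X {3,4,6}->{4,6}
Constraint 2 (X != Y) on D(X)={4,6} D(Y)={2,3,4}: no change
Constraint 3 (X < Y) on D(X)={4,6} D(Y)={2,3,4}: X {4,6}->{}; Y {2,3,4}->{}
Constraint 4 (X != W) on D(X)={} D(W)={3,4,5,6}: W {3,4,5,6}->{}
So after all 4 constraints: D(X) = {}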